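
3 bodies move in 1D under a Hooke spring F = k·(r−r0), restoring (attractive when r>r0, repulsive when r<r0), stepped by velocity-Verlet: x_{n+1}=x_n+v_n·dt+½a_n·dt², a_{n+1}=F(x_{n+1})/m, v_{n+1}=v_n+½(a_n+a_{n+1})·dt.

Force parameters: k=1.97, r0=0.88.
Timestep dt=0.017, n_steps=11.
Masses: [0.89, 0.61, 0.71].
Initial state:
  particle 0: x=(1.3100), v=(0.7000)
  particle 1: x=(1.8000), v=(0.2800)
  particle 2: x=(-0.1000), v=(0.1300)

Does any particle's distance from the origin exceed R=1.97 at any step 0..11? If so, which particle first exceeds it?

no

step 0: x0=(1.3100) x1=(1.8000) x2=(-0.1000)
step 1: x0=(1.3216) x1=(1.8045) x2=(-0.0972)
step 2: x0=(1.3326) x1=(1.8083) x2=(-0.0931)
step 3: x0=(1.3430) x1=(1.8117) x2=(-0.0877)
step 4: x0=(1.3528) x1=(1.8144) x2=(-0.0811)
step 5: x0=(1.3620) x1=(1.8166) x2=(-0.0733)
step 6: x0=(1.3705) x1=(1.8182) x2=(-0.0642)
step 7: x0=(1.3784) x1=(1.8193) x2=(-0.0538)
step 8: x0=(1.3857) x1=(1.8199) x2=(-0.0422)
step 9: x0=(1.3923) x1=(1.8200) x2=(-0.0294)
step 10: x0=(1.3983) x1=(1.8196) x2=(-0.0154)
step 11: x0=(1.4037) x1=(1.8187) x2=(-0.0001)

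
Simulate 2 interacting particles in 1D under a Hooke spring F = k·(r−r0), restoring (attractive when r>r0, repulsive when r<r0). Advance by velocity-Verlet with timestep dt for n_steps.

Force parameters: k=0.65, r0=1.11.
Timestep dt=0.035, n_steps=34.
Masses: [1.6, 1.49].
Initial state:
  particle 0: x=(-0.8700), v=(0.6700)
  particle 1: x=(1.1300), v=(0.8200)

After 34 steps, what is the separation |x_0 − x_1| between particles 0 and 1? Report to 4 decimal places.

step 0: x0=(-0.8700) x1=(1.1300)
step 1: x0=(-0.8463) x1=(1.1585)
step 2: x0=(-0.8222) x1=(1.1864)
step 3: x0=(-0.7976) x1=(1.2139)
step 4: x0=(-0.7726) x1=(1.2410)
step 5: x0=(-0.7472) x1=(1.2675)
step 6: x0=(-0.7213) x1=(1.2936)
step 7: x0=(-0.6949) x1=(1.3191)
step 8: x0=(-0.6681) x1=(1.3442)
step 9: x0=(-0.6408) x1=(1.3688)
step 10: x0=(-0.6131) x1=(1.3930)
step 11: x0=(-0.5850) x1=(1.4166)
step 12: x0=(-0.5564) x1=(1.4398)
step 13: x0=(-0.5273) x1=(1.4625)
step 14: x0=(-0.4978) x1=(1.4847)
step 15: x0=(-0.4679) x1=(1.5065)
step 16: x0=(-0.4376) x1=(1.5278)
step 17: x0=(-0.4068) x1=(1.5486)
step 18: x0=(-0.3756) x1=(1.5690)
step 19: x0=(-0.3440) x1=(1.5889)
step 20: x0=(-0.3120) x1=(1.6084)
step 21: x0=(-0.2796) x1=(1.6275)
step 22: x0=(-0.2468) x1=(1.6462)
step 23: x0=(-0.2136) x1=(1.6644)
step 24: x0=(-0.1800) x1=(1.6822)
step 25: x0=(-0.1460) x1=(1.6996)
step 26: x0=(-0.1117) x1=(1.7166)
step 27: x0=(-0.0770) x1=(1.7333)
step 28: x0=(-0.0420) x1=(1.7495)
step 29: x0=(-0.0066) x1=(1.7654)
step 30: x0=(0.0291) x1=(1.7810)
step 31: x0=(0.0651) x1=(1.7962)
step 32: x0=(0.1014) x1=(1.8111)
step 33: x0=(0.1381) x1=(1.8256)
step 34: x0=(0.1750) x1=(1.8398)

1.6649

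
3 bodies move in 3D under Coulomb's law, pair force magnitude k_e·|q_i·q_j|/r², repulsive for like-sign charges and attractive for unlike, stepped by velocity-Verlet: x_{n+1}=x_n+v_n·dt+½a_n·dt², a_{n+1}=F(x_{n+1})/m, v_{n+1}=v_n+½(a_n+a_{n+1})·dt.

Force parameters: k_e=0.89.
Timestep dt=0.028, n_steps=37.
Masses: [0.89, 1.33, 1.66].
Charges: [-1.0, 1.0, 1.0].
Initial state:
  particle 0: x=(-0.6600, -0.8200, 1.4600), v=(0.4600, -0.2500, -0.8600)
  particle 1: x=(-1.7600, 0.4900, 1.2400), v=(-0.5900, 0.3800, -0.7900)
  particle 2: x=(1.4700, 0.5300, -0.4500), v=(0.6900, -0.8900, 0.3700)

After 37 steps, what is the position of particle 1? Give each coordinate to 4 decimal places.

step 0: x0=(-0.6600, -0.8200, 1.4600) x1=(-1.7600, 0.4900, 1.2400) x2=(1.4700, 0.5300, -0.4500)
step 1: x0=(-0.6472, -0.8269, 1.4359) x1=(-1.7765, 0.5006, 1.2179) x2=(1.4893, 0.5051, -0.4396)
step 2: x0=(-0.6345, -0.8335, 1.4117) x1=(-1.7929, 0.5110, 1.1958) x2=(1.5086, 0.4801, -0.4293)
step 3: x0=(-0.6219, -0.8400, 1.3874) x1=(-1.8092, 0.5213, 1.1738) x2=(1.5280, 0.4552, -0.4189)
step 4: x0=(-0.6093, -0.8462, 1.3631) x1=(-1.8255, 0.5315, 1.1518) x2=(1.5473, 0.4302, -0.4085)
step 5: x0=(-0.5969, -0.8522, 1.3386) x1=(-1.8417, 0.5416, 1.1299) x2=(1.5666, 0.4052, -0.3981)
step 6: x0=(-0.5846, -0.8581, 1.3141) x1=(-1.8578, 0.5516, 1.1079) x2=(1.5859, 0.3801, -0.3876)
step 7: x0=(-0.5723, -0.8637, 1.2896) x1=(-1.8739, 0.5615, 1.0861) x2=(1.6052, 0.3551, -0.3772)
step 8: x0=(-0.5602, -0.8691, 1.2649) x1=(-1.8899, 0.5713, 1.0642) x2=(1.6245, 0.3300, -0.3667)
step 9: x0=(-0.5481, -0.8744, 1.2402) x1=(-1.9059, 0.5809, 1.0424) x2=(1.6438, 0.3050, -0.3563)
step 10: x0=(-0.5360, -0.8795, 1.2154) x1=(-1.9218, 0.5905, 1.0205) x2=(1.6630, 0.2798, -0.3458)
step 11: x0=(-0.5240, -0.8844, 1.1906) x1=(-1.9376, 0.6000, 0.9988) x2=(1.6823, 0.2547, -0.3353)
step 12: x0=(-0.5121, -0.8891, 1.1657) x1=(-1.9534, 0.6094, 0.9770) x2=(1.7016, 0.2296, -0.3248)
step 13: x0=(-0.5003, -0.8937, 1.1407) x1=(-1.9692, 0.6188, 0.9553) x2=(1.7208, 0.2044, -0.3142)
step 14: x0=(-0.4884, -0.8981, 1.1157) x1=(-1.9849, 0.6280, 0.9335) x2=(1.7400, 0.1792, -0.3037)
step 15: x0=(-0.4767, -0.9023, 1.0906) x1=(-2.0005, 0.6372, 0.9118) x2=(1.7592, 0.1540, -0.2931)
step 16: x0=(-0.4649, -0.9064, 1.0654) x1=(-2.0161, 0.6463, 0.8902) x2=(1.7784, 0.1287, -0.2825)
step 17: x0=(-0.4532, -0.9104, 1.0402) x1=(-2.0317, 0.6553, 0.8685) x2=(1.7976, 0.1035, -0.2719)
step 18: x0=(-0.4416, -0.9142, 1.0149) x1=(-2.0472, 0.6643, 0.8469) x2=(1.8168, 0.0782, -0.2613)
step 19: x0=(-0.4299, -0.9178, 0.9896) x1=(-2.0626, 0.6732, 0.8252) x2=(1.8359, 0.0529, -0.2506)
step 20: x0=(-0.4183, -0.9214, 0.9642) x1=(-2.0781, 0.6820, 0.8036) x2=(1.8550, 0.0276, -0.2400)
step 21: x0=(-0.4067, -0.9247, 0.9387) x1=(-2.0934, 0.6907, 0.7820) x2=(1.8741, 0.0022, -0.2293)
step 22: x0=(-0.3951, -0.9280, 0.9132) x1=(-2.1088, 0.6994, 0.7604) x2=(1.8932, -0.0232, -0.2186)
step 23: x0=(-0.3835, -0.9311, 0.8876) x1=(-2.1241, 0.7081, 0.7389) x2=(1.9123, -0.0486, -0.2079)
step 24: x0=(-0.3720, -0.9341, 0.8620) x1=(-2.1394, 0.7167, 0.7173) x2=(1.9313, -0.0740, -0.1972)
step 25: x0=(-0.3604, -0.9369, 0.8364) x1=(-2.1546, 0.7252, 0.6958) x2=(1.9503, -0.0994, -0.1864)
step 26: x0=(-0.3488, -0.9397, 0.8106) x1=(-2.1698, 0.7337, 0.6742) x2=(1.9692, -0.1249, -0.1756)
step 27: x0=(-0.3373, -0.9423, 0.7849) x1=(-2.1850, 0.7421, 0.6527) x2=(1.9882, -0.1504, -0.1649)
step 28: x0=(-0.3257, -0.9448, 0.7591) x1=(-2.2001, 0.7505, 0.6312) x2=(2.0071, -0.1759, -0.1541)
step 29: x0=(-0.3141, -0.9471, 0.7332) x1=(-2.2152, 0.7588, 0.6097) x2=(2.0259, -0.2015, -0.1432)
step 30: x0=(-0.3025, -0.9494, 0.7073) x1=(-2.2302, 0.7670, 0.5882) x2=(2.0448, -0.2270, -0.1324)
step 31: x0=(-0.2909, -0.9516, 0.6814) x1=(-2.2452, 0.7753, 0.5667) x2=(2.0636, -0.2526, -0.1215)
step 32: x0=(-0.2793, -0.9536, 0.6554) x1=(-2.2602, 0.7835, 0.5452) x2=(2.0823, -0.2782, -0.1107)
step 33: x0=(-0.2676, -0.9556, 0.6294) x1=(-2.2752, 0.7916, 0.5237) x2=(2.1010, -0.3039, -0.0998)
step 34: x0=(-0.2559, -0.9574, 0.6033) x1=(-2.2901, 0.7997, 0.5023) x2=(2.1197, -0.3295, -0.0889)
step 35: x0=(-0.2442, -0.9591, 0.5772) x1=(-2.3050, 0.8077, 0.4808) x2=(2.1384, -0.3552, -0.0780)
step 36: x0=(-0.2324, -0.9608, 0.5511) x1=(-2.3199, 0.8158, 0.4593) x2=(2.1570, -0.3809, -0.0670)
step 37: x0=(-0.2206, -0.9623, 0.5249) x1=(-2.3347, 0.8237, 0.4379) x2=(2.1755, -0.4066, -0.0561)

(-2.3347, 0.8237, 0.4379)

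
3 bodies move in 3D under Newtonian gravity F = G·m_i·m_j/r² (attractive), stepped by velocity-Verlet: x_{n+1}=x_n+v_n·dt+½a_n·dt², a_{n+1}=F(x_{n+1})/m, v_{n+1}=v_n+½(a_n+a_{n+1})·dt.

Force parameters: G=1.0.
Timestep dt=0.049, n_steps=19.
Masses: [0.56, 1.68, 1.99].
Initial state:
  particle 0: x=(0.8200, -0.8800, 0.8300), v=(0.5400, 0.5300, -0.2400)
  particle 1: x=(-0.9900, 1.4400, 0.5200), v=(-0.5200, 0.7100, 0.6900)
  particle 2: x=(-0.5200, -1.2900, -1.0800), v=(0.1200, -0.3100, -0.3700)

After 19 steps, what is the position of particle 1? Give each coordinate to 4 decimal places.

(-1.4463, 2.0275, 1.1280)

step 0: x0=(0.8200, -0.8800, 0.8300) x1=(-0.9900, 1.4400, 0.5200) x2=(-0.5200, -1.2900, -1.0800)
step 1: x0=(0.8461, -0.8539, 0.8179) x1=(-1.0154, 1.4745, 0.5537) x2=(-0.5141, -1.3050, -1.0979)
step 2: x0=(0.8714, -0.8277, 0.8050) x1=(-1.0406, 1.5086, 0.5872) x2=(-0.5081, -1.3196, -1.1155)
step 3: x0=(0.8960, -0.8012, 0.7915) x1=(-1.0657, 1.5421, 0.6205) x2=(-0.5020, -1.3339, -1.1327)
step 4: x0=(0.9198, -0.7746, 0.7773) x1=(-1.0906, 1.5752, 0.6536) x2=(-0.4959, -1.3479, -1.1495)
step 5: x0=(0.9429, -0.7479, 0.7625) x1=(-1.1154, 1.6079, 0.6864) x2=(-0.4897, -1.3615, -1.1660)
step 6: x0=(0.9653, -0.7210, 0.7471) x1=(-1.1400, 1.6401, 0.7191) x2=(-0.4834, -1.3748, -1.1822)
step 7: x0=(0.9870, -0.6941, 0.7311) x1=(-1.1644, 1.6720, 0.7516) x2=(-0.4770, -1.3878, -1.1980)
step 8: x0=(1.0080, -0.6670, 0.7145) x1=(-1.1887, 1.7035, 0.7839) x2=(-0.4706, -1.4004, -1.2135)
step 9: x0=(1.0283, -0.6399, 0.6973) x1=(-1.2129, 1.7345, 0.8161) x2=(-0.4641, -1.4128, -1.2287)
step 10: x0=(1.0479, -0.6128, 0.6796) x1=(-1.2369, 1.7653, 0.8480) x2=(-0.4576, -1.4249, -1.2436)
step 11: x0=(1.0668, -0.5856, 0.6614) x1=(-1.2607, 1.7956, 0.8798) x2=(-0.4509, -1.4367, -1.2582)
step 12: x0=(1.0850, -0.5584, 0.6427) x1=(-1.2844, 1.8257, 0.9114) x2=(-0.4443, -1.4483, -1.2725)
step 13: x0=(1.1026, -0.5311, 0.6235) x1=(-1.3079, 1.8554, 0.9428) x2=(-0.4375, -1.4595, -1.2865)
step 14: x0=(1.1196, -0.5039, 0.6038) x1=(-1.3314, 1.8848, 0.9741) x2=(-0.4307, -1.4705, -1.3003)
step 15: x0=(1.1358, -0.4767, 0.5837) x1=(-1.3546, 1.9139, 1.0052) x2=(-0.4238, -1.4813, -1.3138)
step 16: x0=(1.1515, -0.4495, 0.5631) x1=(-1.3777, 1.9427, 1.0361) x2=(-0.4169, -1.4917, -1.3270)
step 17: x0=(1.1665, -0.4224, 0.5421) x1=(-1.4007, 1.9713, 1.0669) x2=(-0.4099, -1.5020, -1.3400)
step 18: x0=(1.1809, -0.3953, 0.5207) x1=(-1.4236, 1.9995, 1.0976) x2=(-0.4028, -1.5120, -1.3527)
step 19: x0=(1.1947, -0.3682, 0.4989) x1=(-1.4463, 2.0275, 1.1280) x2=(-0.3957, -1.5217, -1.3652)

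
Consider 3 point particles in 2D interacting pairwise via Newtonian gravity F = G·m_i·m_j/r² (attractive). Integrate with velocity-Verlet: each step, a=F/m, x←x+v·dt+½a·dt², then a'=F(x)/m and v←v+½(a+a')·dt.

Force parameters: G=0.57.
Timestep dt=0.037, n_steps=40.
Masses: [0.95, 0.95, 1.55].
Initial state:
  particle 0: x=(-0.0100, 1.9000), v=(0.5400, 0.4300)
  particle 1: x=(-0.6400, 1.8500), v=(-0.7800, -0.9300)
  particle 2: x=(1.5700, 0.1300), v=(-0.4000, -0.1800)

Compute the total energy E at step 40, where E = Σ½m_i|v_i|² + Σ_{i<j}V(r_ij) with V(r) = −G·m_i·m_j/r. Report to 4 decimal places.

step 0: x0=(-0.0100, 1.9000) x1=(-0.6400, 1.8500) x2=(1.5700, 0.1300)
step 1: x0=(0.0091, 1.9158) x1=(-0.6679, 1.8156) x2=(1.5551, 0.1234)
step 2: x0=(0.0268, 1.9311) x1=(-0.6941, 1.7814) x2=(1.5401, 0.1170)
step 3: x0=(0.0433, 1.9460) x1=(-0.7188, 1.7473) x2=(1.5249, 0.1107)
step 4: x0=(0.0588, 1.9605) x1=(-0.7422, 1.7135) x2=(1.5095, 0.1046)
step 5: x0=(0.0734, 1.9744) x1=(-0.7645, 1.6798) x2=(1.4940, 0.0987)
step 6: x0=(0.0873, 1.9879) x1=(-0.7858, 1.6464) x2=(1.4783, 0.0929)
step 7: x0=(0.1005, 2.0009) x1=(-0.8062, 1.6132) x2=(1.4624, 0.0873)
step 8: x0=(0.1131, 2.0134) x1=(-0.8257, 1.5802) x2=(1.4464, 0.0818)
step 9: x0=(0.1252, 2.0255) x1=(-0.8445, 1.5474) x2=(1.4303, 0.0765)
step 10: x0=(0.1369, 2.0371) x1=(-0.8625, 1.5148) x2=(1.4139, 0.0714)
step 11: x0=(0.1482, 2.0482) x1=(-0.8799, 1.4824) x2=(1.3974, 0.0665)
step 12: x0=(0.1591, 2.0589) x1=(-0.8967, 1.4502) x2=(1.3808, 0.0617)
step 13: x0=(0.1697, 2.0691) x1=(-0.9129, 1.4181) x2=(1.3640, 0.0571)
step 14: x0=(0.1800, 2.0789) x1=(-0.9286, 1.3862) x2=(1.3470, 0.0526)
step 15: x0=(0.1901, 2.0883) x1=(-0.9437, 1.3544) x2=(1.3299, 0.0484)
step 16: x0=(0.1999, 2.0973) x1=(-0.9584, 1.3227) x2=(1.3126, 0.0443)
step 17: x0=(0.2095, 2.1059) x1=(-0.9726, 1.2912) x2=(1.2952, 0.0403)
step 18: x0=(0.2189, 2.1140) x1=(-0.9863, 1.2598) x2=(1.2776, 0.0366)
step 19: x0=(0.2282, 2.1218) x1=(-0.9996, 1.2285) x2=(1.2598, 0.0330)
step 20: x0=(0.2373, 2.1292) x1=(-1.0124, 1.1973) x2=(1.2419, 0.0296)
step 21: x0=(0.2462, 2.1362) x1=(-1.0249, 1.1662) x2=(1.2238, 0.0264)
step 22: x0=(0.2550, 2.1428) x1=(-1.0369, 1.1352) x2=(1.2055, 0.0233)
step 23: x0=(0.2637, 2.1491) x1=(-1.0486, 1.1042) x2=(1.1871, 0.0205)
step 24: x0=(0.2722, 2.1549) x1=(-1.0599, 1.0734) x2=(1.1685, 0.0178)
step 25: x0=(0.2807, 2.1605) x1=(-1.0708, 1.0426) x2=(1.1498, 0.0153)
step 26: x0=(0.2890, 2.1656) x1=(-1.0813, 1.0119) x2=(1.1309, 0.0129)
step 27: x0=(0.2973, 2.1704) x1=(-1.0915, 0.9812) x2=(1.1118, 0.0108)
step 28: x0=(0.3055, 2.1748) x1=(-1.1013, 0.9506) x2=(1.0926, 0.0088)
step 29: x0=(0.3135, 2.1789) x1=(-1.1108, 0.9201) x2=(1.0732, 0.0070)
step 30: x0=(0.3215, 2.1826) x1=(-1.1199, 0.8896) x2=(1.0536, 0.0054)
step 31: x0=(0.3295, 2.1860) x1=(-1.1286, 0.8592) x2=(1.0339, 0.0040)
step 32: x0=(0.3373, 2.1891) x1=(-1.1370, 0.8288) x2=(1.0140, 0.0028)
step 33: x0=(0.3451, 2.1917) x1=(-1.1451, 0.7985) x2=(0.9939, 0.0017)
step 34: x0=(0.3529, 2.1941) x1=(-1.1528, 0.7682) x2=(0.9736, 0.0008)
step 35: x0=(0.3605, 2.1961) x1=(-1.1601, 0.7379) x2=(0.9532, 0.0002)
step 36: x0=(0.3681, 2.1977) x1=(-1.1671, 0.7077) x2=(0.9326, -0.0003)
step 37: x0=(0.3757, 2.1991) x1=(-1.1738, 0.6775) x2=(0.9118, -0.0006)
step 38: x0=(0.3832, 2.2000) x1=(-1.1801, 0.6474) x2=(0.8908, -0.0007)
step 39: x0=(0.3906, 2.2007) x1=(-1.1861, 0.6172) x2=(0.8697, -0.0007)
step 40: x0=(0.3980, 2.2010) x1=(-1.1917, 0.5871) x2=(0.8484, -0.0004)
step 0 velocities: v0=(0.5400, 0.4300) v1=(-0.7800, -0.9300) v2=(-0.4000, -0.1800)
step 0: KE=1.0753, PE=-1.4675, E=-0.3922
step 40 velocities: v0=(0.1989, 0.0036) v1=(-0.1465, -0.8131) v2=(-0.5792, 0.0097)
step 40: KE=0.6030, PE=-0.9960, E=-0.3929

-0.3929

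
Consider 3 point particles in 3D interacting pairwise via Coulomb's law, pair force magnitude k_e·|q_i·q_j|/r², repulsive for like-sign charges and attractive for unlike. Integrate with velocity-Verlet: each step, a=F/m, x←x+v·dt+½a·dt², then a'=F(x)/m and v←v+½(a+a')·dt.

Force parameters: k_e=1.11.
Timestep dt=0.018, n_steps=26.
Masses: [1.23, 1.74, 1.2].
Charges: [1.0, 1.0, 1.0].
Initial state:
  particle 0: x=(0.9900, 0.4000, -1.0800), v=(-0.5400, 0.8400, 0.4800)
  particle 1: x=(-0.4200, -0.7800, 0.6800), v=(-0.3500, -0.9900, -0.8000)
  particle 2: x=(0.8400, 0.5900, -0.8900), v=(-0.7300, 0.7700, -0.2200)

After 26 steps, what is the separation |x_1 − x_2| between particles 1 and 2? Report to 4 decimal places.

2.8948

step 0: x0=(0.9900, 0.4000, -1.0800) x1=(-0.4200, -0.7800, 0.6800) x2=(0.8400, 0.5900, -0.8900)
step 1: x0=(0.9810, 0.4142, -1.0723) x1=(-0.4263, -0.7978, 0.6656) x2=(0.8261, 0.6049, -0.8930)
step 2: x0=(0.9737, 0.4264, -1.0666) x1=(-0.4327, -0.8157, 0.6513) x2=(0.8106, 0.6218, -0.8941)
step 3: x0=(0.9681, 0.4367, -1.0625) x1=(-0.4391, -0.8336, 0.6370) x2=(0.7934, 0.6407, -0.8935)
step 4: x0=(0.9640, 0.4451, -1.0601) x1=(-0.4455, -0.8516, 0.6228) x2=(0.7746, 0.6616, -0.8913)
step 5: x0=(0.9615, 0.4518, -1.0590) x1=(-0.4519, -0.8695, 0.6085) x2=(0.7543, 0.6843, -0.8878)
step 6: x0=(0.9604, 0.4571, -1.0591) x1=(-0.4584, -0.8876, 0.5944) x2=(0.7327, 0.7086, -0.8832)
step 7: x0=(0.9605, 0.4611, -1.0601) x1=(-0.4650, -0.9056, 0.5803) x2=(0.7098, 0.7342, -0.8776)
step 8: x0=(0.9616, 0.4639, -1.0619) x1=(-0.4715, -0.9237, 0.5662) x2=(0.6859, 0.7610, -0.8713)
step 9: x0=(0.9637, 0.4658, -1.0644) x1=(-0.4781, -0.9419, 0.5521) x2=(0.6611, 0.7889, -0.8645)
step 10: x0=(0.9665, 0.4669, -1.0674) x1=(-0.4847, -0.9600, 0.5381) x2=(0.6355, 0.8176, -0.8571)
step 11: x0=(0.9701, 0.4674, -1.0708) x1=(-0.4914, -0.9782, 0.5241) x2=(0.6093, 0.8471, -0.8493)
step 12: x0=(0.9742, 0.4672, -1.0746) x1=(-0.4981, -0.9965, 0.5102) x2=(0.5825, 0.8773, -0.8411)
step 13: x0=(0.9789, 0.4666, -1.0788) x1=(-0.5048, -1.0148, 0.4963) x2=(0.5552, 0.9080, -0.8327)
step 14: x0=(0.9840, 0.4655, -1.0832) x1=(-0.5115, -1.0331, 0.4824) x2=(0.5275, 0.9392, -0.8241)
step 15: x0=(0.9896, 0.4641, -1.0878) x1=(-0.5183, -1.0515, 0.4686) x2=(0.4994, 0.9708, -0.8152)
step 16: x0=(0.9954, 0.4623, -1.0927) x1=(-0.5251, -1.0699, 0.4548) x2=(0.4710, 1.0028, -0.8062)
step 17: x0=(1.0016, 0.4603, -1.0977) x1=(-0.5319, -1.0884, 0.4410) x2=(0.4424, 1.0352, -0.7971)
step 18: x0=(1.0081, 0.4580, -1.1030) x1=(-0.5388, -1.1069, 0.4273) x2=(0.4134, 1.0679, -0.7878)
step 19: x0=(1.0149, 0.4555, -1.1083) x1=(-0.5457, -1.1254, 0.4136) x2=(0.3843, 1.1008, -0.7784)
step 20: x0=(1.0218, 0.4528, -1.1138) x1=(-0.5526, -1.1440, 0.3999) x2=(0.3549, 1.1340, -0.7689)
step 21: x0=(1.0290, 0.4500, -1.1194) x1=(-0.5596, -1.1626, 0.3863) x2=(0.3254, 1.1675, -0.7593)
step 22: x0=(1.0364, 0.4470, -1.1251) x1=(-0.5665, -1.1813, 0.3726) x2=(0.2957, 1.2011, -0.7497)
step 23: x0=(1.0439, 0.4438, -1.1310) x1=(-0.5735, -1.2000, 0.3590) x2=(0.2658, 1.2350, -0.7400)
step 24: x0=(1.0516, 0.4406, -1.1369) x1=(-0.5805, -1.2187, 0.3455) x2=(0.2359, 1.2690, -0.7303)
step 25: x0=(1.0595, 0.4372, -1.1429) x1=(-0.5876, -1.2375, 0.3319) x2=(0.2058, 1.3032, -0.7205)
step 26: x0=(1.0675, 0.4338, -1.1489) x1=(-0.5946, -1.2563, 0.3184) x2=(0.1756, 1.3375, -0.7106)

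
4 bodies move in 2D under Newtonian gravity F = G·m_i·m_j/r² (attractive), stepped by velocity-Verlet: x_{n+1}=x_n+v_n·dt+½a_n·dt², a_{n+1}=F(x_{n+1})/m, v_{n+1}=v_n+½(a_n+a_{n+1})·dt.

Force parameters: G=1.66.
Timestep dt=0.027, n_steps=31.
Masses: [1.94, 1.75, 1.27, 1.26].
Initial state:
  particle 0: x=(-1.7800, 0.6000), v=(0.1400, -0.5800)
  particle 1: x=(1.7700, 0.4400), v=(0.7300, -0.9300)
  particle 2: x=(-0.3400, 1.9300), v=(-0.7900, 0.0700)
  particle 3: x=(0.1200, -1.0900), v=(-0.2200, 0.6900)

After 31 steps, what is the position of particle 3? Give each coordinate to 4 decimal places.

step 0: x0=(-1.7800, 0.6000) x1=(1.7700, 0.4400) x2=(-0.3400, 1.9300) x3=(0.1200, -1.0900)
step 1: x0=(-1.7759, 0.5844) x1=(1.7894, 0.4149) x2=(-0.3614, 1.9315) x3=(0.1141, -1.0710)
step 2: x0=(-1.7712, 0.5689) x1=(1.8082, 0.3897) x2=(-0.3830, 1.9323) x3=(0.1081, -1.0514)
step 3: x0=(-1.7658, 0.5535) x1=(1.8265, 0.3644) x2=(-0.4048, 1.9322) x3=(0.1022, -1.0310)
step 4: x0=(-1.7598, 0.5383) x1=(1.8441, 0.3390) x2=(-0.4267, 1.9314) x3=(0.0963, -1.0100)
step 5: x0=(-1.7531, 0.5231) x1=(1.8611, 0.3136) x2=(-0.4488, 1.9299) x3=(0.0904, -0.9882)
step 6: x0=(-1.7458, 0.5081) x1=(1.8776, 0.2882) x2=(-0.4711, 1.9275) x3=(0.0845, -0.9658)
step 7: x0=(-1.7378, 0.4932) x1=(1.8935, 0.2626) x2=(-0.4936, 1.9243) x3=(0.0786, -0.9427)
step 8: x0=(-1.7291, 0.4785) x1=(1.9087, 0.2370) x2=(-0.5163, 1.9203) x3=(0.0727, -0.9188)
step 9: x0=(-1.7198, 0.4639) x1=(1.9234, 0.2114) x2=(-0.5391, 1.9155) x3=(0.0668, -0.8943)
step 10: x0=(-1.7098, 0.4494) x1=(1.9375, 0.1856) x2=(-0.5622, 1.9099) x3=(0.0608, -0.8691)
step 11: x0=(-1.6991, 0.4351) x1=(1.9510, 0.1599) x2=(-0.5854, 1.9034) x3=(0.0549, -0.8432)
step 12: x0=(-1.6878, 0.4210) x1=(1.9638, 0.1341) x2=(-0.6089, 1.8961) x3=(0.0488, -0.8166)
step 13: x0=(-1.6757, 0.4070) x1=(1.9761, 0.1082) x2=(-0.6325, 1.8878) x3=(0.0428, -0.7893)
step 14: x0=(-1.6629, 0.3932) x1=(1.9878, 0.0823) x2=(-0.6563, 1.8787) x3=(0.0367, -0.7613)
step 15: x0=(-1.6494, 0.3795) x1=(1.9988, 0.0563) x2=(-0.6803, 1.8686) x3=(0.0304, -0.7326)
step 16: x0=(-1.6352, 0.3661) x1=(2.0093, 0.0304) x2=(-0.7045, 1.8577) x3=(0.0241, -0.7032)
step 17: x0=(-1.6202, 0.3528) x1=(2.0191, 0.0044) x2=(-0.7288, 1.8457) x3=(0.0177, -0.6731)
step 18: x0=(-1.6044, 0.3398) x1=(2.0283, -0.0216) x2=(-0.7534, 1.8328) x3=(0.0111, -0.6423)
step 19: x0=(-1.5879, 0.3269) x1=(2.0369, -0.0476) x2=(-0.7781, 1.8188) x3=(0.0044, -0.6108)
step 20: x0=(-1.5705, 0.3143) x1=(2.0449, -0.0736) x2=(-0.8029, 1.8038) x3=(-0.0026, -0.5786)
step 21: x0=(-1.5524, 0.3020) x1=(2.0523, -0.0996) x2=(-0.8279, 1.7878) x3=(-0.0098, -0.5457)
step 22: x0=(-1.5334, 0.2898) x1=(2.0590, -0.1256) x2=(-0.8531, 1.7706) x3=(-0.0173, -0.5121)
step 23: x0=(-1.5135, 0.2780) x1=(2.0651, -0.1516) x2=(-0.8784, 1.7523) x3=(-0.0251, -0.4778)
step 24: x0=(-1.4928, 0.2664) x1=(2.0706, -0.1775) x2=(-0.9038, 1.7328) x3=(-0.0333, -0.4428)
step 25: x0=(-1.4712, 0.2551) x1=(2.0755, -0.2034) x2=(-0.9293, 1.7121) x3=(-0.0419, -0.4071)
step 26: x0=(-1.4486, 0.2442) x1=(2.0798, -0.2292) x2=(-0.9549, 1.6901) x3=(-0.0511, -0.3707)
step 27: x0=(-1.4250, 0.2336) x1=(2.0834, -0.2549) x2=(-0.9806, 1.6668) x3=(-0.0608, -0.3335)
step 28: x0=(-1.4004, 0.2233) x1=(2.0864, -0.2806) x2=(-1.0063, 1.6422) x3=(-0.0712, -0.2957)
step 29: x0=(-1.3748, 0.2134) x1=(2.0889, -0.3062) x2=(-1.0320, 1.6161) x3=(-0.0823, -0.2571)
step 30: x0=(-1.3480, 0.2040) x1=(2.0907, -0.3317) x2=(-1.0577, 1.5885) x3=(-0.0944, -0.2178)
step 31: x0=(-1.3201, 0.1950) x1=(2.0919, -0.3571) x2=(-1.0834, 1.5594) x3=(-0.1074, -0.1777)

(-0.1074, -0.1777)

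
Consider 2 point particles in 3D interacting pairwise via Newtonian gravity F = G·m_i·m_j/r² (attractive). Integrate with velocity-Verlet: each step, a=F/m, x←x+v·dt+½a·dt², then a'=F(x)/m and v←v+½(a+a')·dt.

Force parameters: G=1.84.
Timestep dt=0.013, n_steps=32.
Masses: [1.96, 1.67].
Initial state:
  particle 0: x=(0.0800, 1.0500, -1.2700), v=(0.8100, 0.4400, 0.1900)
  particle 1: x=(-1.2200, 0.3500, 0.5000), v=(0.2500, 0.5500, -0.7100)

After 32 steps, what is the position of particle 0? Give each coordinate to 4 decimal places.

step 0: x0=(0.0800, 1.0500, -1.2700) x1=(-1.2200, 0.3500, 0.5000)
step 1: x0=(0.0905, 1.0557, -1.2675) x1=(-1.2167, 0.3572, 0.4907)
step 2: x0=(0.1009, 1.0614, -1.2649) x1=(-1.2134, 0.3644, 0.4814)
step 3: x0=(0.1113, 1.0670, -1.2623) x1=(-1.2100, 0.3716, 0.4719)
step 4: x0=(0.1217, 1.0726, -1.2595) x1=(-1.2065, 0.3789, 0.4624)
step 5: x0=(0.1319, 1.0782, -1.2567) x1=(-1.2029, 0.3862, 0.4527)
step 6: x0=(0.1422, 1.0838, -1.2538) x1=(-1.1993, 0.3935, 0.4430)
step 7: x0=(0.1523, 1.0893, -1.2509) x1=(-1.1956, 0.4009, 0.4332)
step 8: x0=(0.1624, 1.0948, -1.2478) x1=(-1.1919, 0.4083, 0.4233)
step 9: x0=(0.1725, 1.1003, -1.2447) x1=(-1.1880, 0.4158, 0.4134)
step 10: x0=(0.1824, 1.1057, -1.2415) x1=(-1.1841, 0.4233, 0.4033)
step 11: x0=(0.1923, 1.1111, -1.2383) x1=(-1.1801, 0.4308, 0.3931)
step 12: x0=(0.2022, 1.1165, -1.2349) x1=(-1.1761, 0.4384, 0.3829)
step 13: x0=(0.2120, 1.1218, -1.2315) x1=(-1.1720, 0.4460, 0.3725)
step 14: x0=(0.2217, 1.1271, -1.2280) x1=(-1.1678, 0.4536, 0.3621)
step 15: x0=(0.2313, 1.1324, -1.2245) x1=(-1.1635, 0.4613, 0.3516)
step 16: x0=(0.2409, 1.1376, -1.2208) x1=(-1.1591, 0.4690, 0.3410)
step 17: x0=(0.2504, 1.1428, -1.2171) x1=(-1.1547, 0.4767, 0.3303)
step 18: x0=(0.2599, 1.1480, -1.2133) x1=(-1.1502, 0.4845, 0.3195)
step 19: x0=(0.2693, 1.1531, -1.2095) x1=(-1.1456, 0.4924, 0.3087)
step 20: x0=(0.2786, 1.1582, -1.2055) x1=(-1.1409, 0.5002, 0.2977)
step 21: x0=(0.2878, 1.1633, -1.2015) x1=(-1.1361, 0.5081, 0.2867)
step 22: x0=(0.2970, 1.1684, -1.1974) x1=(-1.1312, 0.5161, 0.2755)
step 23: x0=(0.3060, 1.1734, -1.1932) x1=(-1.1263, 0.5241, 0.2643)
step 24: x0=(0.3150, 1.1783, -1.1890) x1=(-1.1213, 0.5321, 0.2530)
step 25: x0=(0.3240, 1.1833, -1.1847) x1=(-1.1161, 0.5402, 0.2416)
step 26: x0=(0.3328, 1.1882, -1.1803) x1=(-1.1109, 0.5483, 0.2301)
step 27: x0=(0.3416, 1.1931, -1.1758) x1=(-1.1056, 0.5564, 0.2185)
step 28: x0=(0.3503, 1.1979, -1.1712) x1=(-1.1002, 0.5646, 0.2068)
step 29: x0=(0.3589, 1.2027, -1.1666) x1=(-1.0947, 0.5728, 0.1950)
step 30: x0=(0.3675, 1.2074, -1.1619) x1=(-1.0891, 0.5811, 0.1832)
step 31: x0=(0.3759, 1.2122, -1.1571) x1=(-1.0834, 0.5894, 0.1712)
step 32: x0=(0.3843, 1.2169, -1.1522) x1=(-1.0776, 0.5978, 0.1592)

(0.3843, 1.2169, -1.1522)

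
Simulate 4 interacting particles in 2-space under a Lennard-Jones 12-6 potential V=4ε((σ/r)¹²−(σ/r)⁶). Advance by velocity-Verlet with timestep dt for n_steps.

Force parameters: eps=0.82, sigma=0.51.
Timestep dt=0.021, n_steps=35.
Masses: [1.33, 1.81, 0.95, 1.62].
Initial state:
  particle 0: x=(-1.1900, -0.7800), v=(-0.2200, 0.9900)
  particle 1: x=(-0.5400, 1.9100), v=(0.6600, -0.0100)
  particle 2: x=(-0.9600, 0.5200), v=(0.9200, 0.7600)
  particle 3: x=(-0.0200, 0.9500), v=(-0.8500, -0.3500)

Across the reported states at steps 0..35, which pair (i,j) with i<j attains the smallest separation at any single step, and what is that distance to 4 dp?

pair (2,3), distance 0.4858

step 0: x0=(-1.1900, -0.7800) x1=(-0.5400, 1.9100) x2=(-0.9600, 0.5200) x3=(-0.0200, 0.9500)
step 1: x0=(-1.1946, -0.7592) x1=(-0.5261, 1.9098) x2=(-0.9406, 0.5360) x3=(-0.0379, 0.9427)
step 2: x0=(-1.1992, -0.7384) x1=(-0.5122, 1.9095) x2=(-0.9211, 0.5520) x3=(-0.0559, 0.9353)
step 3: x0=(-1.2038, -0.7176) x1=(-0.4983, 1.9092) x2=(-0.9014, 0.5681) x3=(-0.0741, 0.9280)
step 4: x0=(-1.2085, -0.6967) x1=(-0.4844, 1.9088) x2=(-0.8814, 0.5844) x3=(-0.0924, 0.9206)
step 5: x0=(-1.2131, -0.6758) x1=(-0.4705, 1.9083) x2=(-0.8609, 0.6008) x3=(-0.1110, 0.9132)
step 6: x0=(-1.2176, -0.6550) x1=(-0.4565, 1.9078) x2=(-0.8400, 0.6174) x3=(-0.1299, 0.9057)
step 7: x0=(-1.2222, -0.6341) x1=(-0.4425, 1.9072) x2=(-0.8182, 0.6343) x3=(-0.1494, 0.8981)
step 8: x0=(-1.2268, -0.6131) x1=(-0.4285, 1.9066) x2=(-0.7953, 0.6517) x3=(-0.1695, 0.8903)
step 9: x0=(-1.2314, -0.5922) x1=(-0.4145, 1.9059) x2=(-0.7709, 0.6697) x3=(-0.1905, 0.8822)
step 10: x0=(-1.2360, -0.5713) x1=(-0.4005, 1.9051) x2=(-0.7449, 0.6883) x3=(-0.2125, 0.8739)
step 11: x0=(-1.2406, -0.5503) x1=(-0.3865, 1.9043) x2=(-0.7197, 0.7066) x3=(-0.2340, 0.8657)
step 12: x0=(-1.2451, -0.5293) x1=(-0.3725, 1.9033) x2=(-0.7108, 0.7196) x3=(-0.2459, 0.8608)
step 13: x0=(-1.2497, -0.5084) x1=(-0.3585, 1.9023) x2=(-0.7423, 0.7203) x3=(-0.2343, 0.8631)
step 14: x0=(-1.2542, -0.4873) x1=(-0.3445, 1.9012) x2=(-0.7823, 0.7186) x3=(-0.2176, 0.8668)
step 15: x0=(-1.2588, -0.4663) x1=(-0.3305, 1.9001) x2=(-0.8215, 0.7172) x3=(-0.2013, 0.8706)
step 16: x0=(-1.2633, -0.4453) x1=(-0.3164, 1.8988) x2=(-0.8590, 0.7161) x3=(-0.1861, 0.8741)
step 17: x0=(-1.2678, -0.4242) x1=(-0.3024, 1.8975) x2=(-0.8952, 0.7154) x3=(-0.1717, 0.8775)
step 18: x0=(-1.2723, -0.4031) x1=(-0.2884, 1.8961) x2=(-0.9303, 0.7149) x3=(-0.1579, 0.8809)
step 19: x0=(-1.2768, -0.3819) x1=(-0.2743, 1.8947) x2=(-0.9647, 0.7145) x3=(-0.1445, 0.8843)
step 20: x0=(-1.2813, -0.3608) x1=(-0.2603, 1.8931) x2=(-0.9986, 0.7142) x3=(-0.1315, 0.8876)
step 21: x0=(-1.2857, -0.3395) x1=(-0.2463, 1.8915) x2=(-1.0322, 0.7139) x3=(-0.1186, 0.8910)
step 22: x0=(-1.2902, -0.3182) x1=(-0.2322, 1.8898) x2=(-1.0656, 0.7135) x3=(-0.1059, 0.8945)
step 23: x0=(-1.2946, -0.2968) x1=(-0.2182, 1.8880) x2=(-1.0988, 0.7131) x3=(-0.0933, 0.8980)
step 24: x0=(-1.2990, -0.2753) x1=(-0.2041, 1.8861) x2=(-1.1319, 0.7126) x3=(-0.0808, 0.9017)
step 25: x0=(-1.3034, -0.2537) x1=(-0.1900, 1.8841) x2=(-1.1649, 0.7120) x3=(-0.0684, 0.9053)
step 26: x0=(-1.3078, -0.2320) x1=(-0.1760, 1.8821) x2=(-1.1979, 0.7112) x3=(-0.0561, 0.9091)
step 27: x0=(-1.3121, -0.2101) x1=(-0.1619, 1.8799) x2=(-1.2308, 0.7102) x3=(-0.0437, 0.9130)
step 28: x0=(-1.3165, -0.1881) x1=(-0.1478, 1.8777) x2=(-1.2637, 0.7089) x3=(-0.0315, 0.9170)
step 29: x0=(-1.3208, -0.1658) x1=(-0.1337, 1.8753) x2=(-1.2966, 0.7074) x3=(-0.0192, 0.9211)
step 30: x0=(-1.3251, -0.1432) x1=(-0.1196, 1.8728) x2=(-1.3295, 0.7054) x3=(-0.0070, 0.9253)
step 31: x0=(-1.3294, -0.1203) x1=(-0.1054, 1.8702) x2=(-1.3623, 0.7031) x3=(0.0052, 0.9296)
step 32: x0=(-1.3337, -0.0970) x1=(-0.0913, 1.8675) x2=(-1.3952, 0.7001) x3=(0.0173, 0.9341)
step 33: x0=(-1.3380, -0.0732) x1=(-0.0771, 1.8647) x2=(-1.4279, 0.6965) x3=(0.0295, 0.9386)
step 34: x0=(-1.3425, -0.0489) x1=(-0.0630, 1.8618) x2=(-1.4605, 0.6921) x3=(0.0416, 0.9434)
step 35: x0=(-1.3470, -0.0238) x1=(-0.0488, 1.8587) x2=(-1.4930, 0.6868) x3=(0.0536, 0.9482)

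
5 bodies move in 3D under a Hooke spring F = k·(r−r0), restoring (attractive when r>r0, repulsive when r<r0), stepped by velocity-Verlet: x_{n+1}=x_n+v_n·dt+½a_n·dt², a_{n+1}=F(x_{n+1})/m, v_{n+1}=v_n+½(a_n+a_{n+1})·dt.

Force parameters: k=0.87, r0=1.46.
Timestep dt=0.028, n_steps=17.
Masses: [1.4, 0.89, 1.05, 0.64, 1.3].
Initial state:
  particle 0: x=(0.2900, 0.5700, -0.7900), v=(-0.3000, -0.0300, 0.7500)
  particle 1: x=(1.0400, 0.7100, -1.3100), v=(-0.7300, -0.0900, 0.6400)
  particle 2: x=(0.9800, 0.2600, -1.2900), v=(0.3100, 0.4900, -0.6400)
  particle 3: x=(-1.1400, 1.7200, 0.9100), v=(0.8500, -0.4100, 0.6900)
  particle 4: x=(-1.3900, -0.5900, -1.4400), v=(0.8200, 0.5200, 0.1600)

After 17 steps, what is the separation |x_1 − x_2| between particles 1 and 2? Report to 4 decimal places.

step 0: x0=(0.2900, 0.5700, -0.7900) x1=(1.0400, 0.7100, -1.3100) x2=(0.9800, 0.2600, -1.2900) x3=(-1.1400, 1.7200, 0.9100) x4=(-1.3900, -0.5900, -1.4400)
step 1: x0=(0.2811, 0.5692, -0.7687) x1=(1.0189, 0.7079, -1.2918) x2=(0.9881, 0.2735, -1.3076) x3=(-1.1147, 1.7068, 0.9269) x4=(-1.3663, -0.5748, -1.4351)
step 2: x0=(0.2713, 0.5685, -0.7469) x1=(0.9964, 0.7066, -1.2729) x2=(0.9949, 0.2865, -1.3247) x3=(-1.0864, 1.6904, 0.9390) x4=(-1.3412, -0.5582, -1.4293)
step 3: x0=(0.2606, 0.5679, -0.7246) x1=(0.9726, 0.7061, -1.2532) x2=(1.0006, 0.2991, -1.3412) x3=(-1.0552, 1.6707, 0.9464) x4=(-1.3146, -0.5402, -1.4227)
step 4: x0=(0.2490, 0.5674, -0.7017) x1=(0.9475, 0.7064, -1.2328) x2=(1.0052, 0.3111, -1.3572) x3=(-1.0212, 1.6478, 0.9490) x4=(-1.2868, -0.5211, -1.4152)
step 5: x0=(0.2366, 0.5669, -0.6784) x1=(0.9211, 0.7075, -1.2117) x2=(1.0087, 0.3228, -1.3728) x3=(-0.9845, 1.6220, 0.9470) x4=(-1.2577, -0.5006, -1.4069)
step 6: x0=(0.2235, 0.5665, -0.6545) x1=(0.8934, 0.7094, -1.1897) x2=(1.0113, 0.3340, -1.3879) x3=(-0.9452, 1.5932, 0.9404) x4=(-1.2273, -0.4790, -1.3978)
step 7: x0=(0.2096, 0.5661, -0.6302) x1=(0.8645, 0.7120, -1.1668) x2=(1.0129, 0.3449, -1.4027) x3=(-0.9036, 1.5617, 0.9294) x4=(-1.1958, -0.4563, -1.3879)
step 8: x0=(0.1951, 0.5657, -0.6054) x1=(0.8344, 0.7153, -1.1432) x2=(1.0137, 0.3555, -1.4171) x3=(-0.8597, 1.5275, 0.9141) x4=(-1.1631, -0.4325, -1.3772)
step 9: x0=(0.1800, 0.5654, -0.5802) x1=(0.8032, 0.7192, -1.1187) x2=(1.0137, 0.3658, -1.4311) x3=(-0.8136, 1.4908, 0.8946) x4=(-1.1294, -0.4077, -1.3657)
step 10: x0=(0.1643, 0.5650, -0.5546) x1=(0.7710, 0.7236, -1.0935) x2=(1.0128, 0.3759, -1.4448) x3=(-0.7656, 1.4518, 0.8712) x4=(-1.0948, -0.3819, -1.3536)
step 11: x0=(0.1480, 0.5646, -0.5286) x1=(0.7379, 0.7285, -1.0675) x2=(1.0113, 0.3857, -1.4582) x3=(-0.7158, 1.4107, 0.8439) x4=(-1.0592, -0.3552, -1.3407)
step 12: x0=(0.1314, 0.5642, -0.5023) x1=(0.7039, 0.7339, -1.0409) x2=(1.0090, 0.3954, -1.4712) x3=(-0.6644, 1.3676, 0.8132) x4=(-1.0228, -0.3277, -1.3272)
step 13: x0=(0.1143, 0.5637, -0.4756) x1=(0.6691, 0.7397, -1.0136) x2=(1.0061, 0.4050, -1.4839) x3=(-0.6116, 1.3227, 0.7791) x4=(-0.9856, -0.2994, -1.3131)
step 14: x0=(0.0968, 0.5632, -0.4487) x1=(0.6338, 0.7458, -0.9859) x2=(1.0025, 0.4145, -1.4962) x3=(-0.5575, 1.2762, 0.7420) x4=(-0.9477, -0.2705, -1.2985)
step 15: x0=(0.0791, 0.5626, -0.4215) x1=(0.5979, 0.7523, -0.9577) x2=(0.9984, 0.4238, -1.5082) x3=(-0.5023, 1.2284, 0.7020) x4=(-0.9092, -0.2409, -1.2834)
step 16: x0=(0.0611, 0.5618, -0.3942) x1=(0.5616, 0.7591, -0.9292) x2=(0.9937, 0.4331, -1.5197) x3=(-0.4463, 1.1793, 0.6596) x4=(-0.8701, -0.2108, -1.2677)
step 17: x0=(0.0429, 0.5610, -0.3666) x1=(0.5250, 0.7662, -0.9005) x2=(0.9884, 0.4424, -1.5309) x3=(-0.3894, 1.1293, 0.6151) x4=(-0.8306, -0.1802, -1.2517)

0.8468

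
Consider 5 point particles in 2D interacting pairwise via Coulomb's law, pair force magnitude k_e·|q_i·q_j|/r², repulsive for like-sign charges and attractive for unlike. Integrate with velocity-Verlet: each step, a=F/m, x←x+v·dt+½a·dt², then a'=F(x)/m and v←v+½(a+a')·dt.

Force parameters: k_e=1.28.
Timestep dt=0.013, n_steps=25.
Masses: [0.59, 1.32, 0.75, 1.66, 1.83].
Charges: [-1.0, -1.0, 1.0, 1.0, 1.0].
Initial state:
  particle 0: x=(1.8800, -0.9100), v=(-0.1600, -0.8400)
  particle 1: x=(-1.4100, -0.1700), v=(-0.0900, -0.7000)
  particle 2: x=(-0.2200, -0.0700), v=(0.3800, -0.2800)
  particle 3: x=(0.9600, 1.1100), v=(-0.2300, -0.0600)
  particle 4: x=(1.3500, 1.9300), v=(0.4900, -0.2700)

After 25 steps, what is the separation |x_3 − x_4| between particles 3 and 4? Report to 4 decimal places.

1.0575

step 0: x0=(1.8800, -0.9100) x1=(-1.4100, -0.1700) x2=(-0.2200, -0.0700) x3=(0.9600, 1.1100) x4=(1.3500, 1.9300)
step 1: x0=(1.8779, -0.9209) x1=(-1.4111, -0.1791) x2=(-0.2152, -0.0737) x3=(0.9570, 1.1091) x4=(1.3564, 1.9266)
step 2: x0=(1.8757, -0.9316) x1=(-1.4121, -0.1881) x2=(-0.2106, -0.0776) x3=(0.9539, 1.1082) x4=(1.3629, 1.9232)
step 3: x0=(1.8734, -0.9422) x1=(-1.4129, -0.1972) x2=(-0.2063, -0.0816) x3=(0.9508, 1.1070) x4=(1.3694, 1.9200)
step 4: x0=(1.8711, -0.9526) x1=(-1.4136, -0.2061) x2=(-0.2022, -0.0857) x3=(0.9477, 1.1058) x4=(1.3760, 1.9169)
step 5: x0=(1.8687, -0.9630) x1=(-1.4142, -0.2151) x2=(-0.1984, -0.0901) x3=(0.9445, 1.1044) x4=(1.3827, 1.9140)
step 6: x0=(1.8662, -0.9732) x1=(-1.4147, -0.2240) x2=(-0.1948, -0.0945) x3=(0.9413, 1.1028) x4=(1.3895, 1.9111)
step 7: x0=(1.8637, -0.9833) x1=(-1.4150, -0.2329) x2=(-0.1914, -0.0991) x3=(0.9380, 1.1012) x4=(1.3963, 1.9084)
step 8: x0=(1.8610, -0.9932) x1=(-1.4153, -0.2418) x2=(-0.1883, -0.1039) x3=(0.9347, 1.0994) x4=(1.4032, 1.9058)
step 9: x0=(1.8583, -1.0030) x1=(-1.4154, -0.2506) x2=(-0.1854, -0.1088) x3=(0.9313, 1.0974) x4=(1.4102, 1.9033)
step 10: x0=(1.8556, -1.0127) x1=(-1.4153, -0.2594) x2=(-0.1828, -0.1139) x3=(0.9279, 1.0954) x4=(1.4172, 1.9009)
step 11: x0=(1.8527, -1.0223) x1=(-1.4152, -0.2681) x2=(-0.1803, -0.1192) x3=(0.9245, 1.0932) x4=(1.4244, 1.8986)
step 12: x0=(1.8498, -1.0317) x1=(-1.4149, -0.2768) x2=(-0.1781, -0.1246) x3=(0.9209, 1.0910) x4=(1.4316, 1.8964)
step 13: x0=(1.8469, -1.0410) x1=(-1.4145, -0.2855) x2=(-0.1762, -0.1302) x3=(0.9174, 1.0886) x4=(1.4388, 1.8943)
step 14: x0=(1.8438, -1.0502) x1=(-1.4140, -0.2941) x2=(-0.1745, -0.1359) x3=(0.9138, 1.0860) x4=(1.4462, 1.8924)
step 15: x0=(1.8407, -1.0593) x1=(-1.4134, -0.3027) x2=(-0.1729, -0.1418) x3=(0.9101, 1.0834) x4=(1.4536, 1.8905)
step 16: x0=(1.8375, -1.0682) x1=(-1.4127, -0.3113) x2=(-0.1717, -0.1478) x3=(0.9064, 1.0807) x4=(1.4611, 1.8887)
step 17: x0=(1.8343, -1.0770) x1=(-1.4118, -0.3199) x2=(-0.1706, -0.1540) x3=(0.9026, 1.0778) x4=(1.4687, 1.8871)
step 18: x0=(1.8310, -1.0857) x1=(-1.4108, -0.3284) x2=(-0.1698, -0.1604) x3=(0.8988, 1.0749) x4=(1.4764, 1.8855)
step 19: x0=(1.8276, -1.0943) x1=(-1.4097, -0.3368) x2=(-0.1692, -0.1670) x3=(0.8949, 1.0719) x4=(1.4841, 1.8840)
step 20: x0=(1.8241, -1.1027) x1=(-1.4085, -0.3452) x2=(-0.1688, -0.1737) x3=(0.8910, 1.0687) x4=(1.4919, 1.8826)
step 21: x0=(1.8206, -1.1110) x1=(-1.4072, -0.3536) x2=(-0.1687, -0.1805) x3=(0.8871, 1.0655) x4=(1.4998, 1.8813)
step 22: x0=(1.8170, -1.1192) x1=(-1.4057, -0.3620) x2=(-0.1687, -0.1876) x3=(0.8830, 1.0621) x4=(1.5077, 1.8800)
step 23: x0=(1.8134, -1.1272) x1=(-1.4042, -0.3703) x2=(-0.1690, -0.1948) x3=(0.8790, 1.0587) x4=(1.5157, 1.8789)
step 24: x0=(1.8097, -1.1352) x1=(-1.4025, -0.3786) x2=(-0.1696, -0.2021) x3=(0.8749, 1.0552) x4=(1.5238, 1.8778)
step 25: x0=(1.8059, -1.1430) x1=(-1.4007, -0.3868) x2=(-0.1703, -0.2097) x3=(0.8707, 1.0516) x4=(1.5320, 1.8769)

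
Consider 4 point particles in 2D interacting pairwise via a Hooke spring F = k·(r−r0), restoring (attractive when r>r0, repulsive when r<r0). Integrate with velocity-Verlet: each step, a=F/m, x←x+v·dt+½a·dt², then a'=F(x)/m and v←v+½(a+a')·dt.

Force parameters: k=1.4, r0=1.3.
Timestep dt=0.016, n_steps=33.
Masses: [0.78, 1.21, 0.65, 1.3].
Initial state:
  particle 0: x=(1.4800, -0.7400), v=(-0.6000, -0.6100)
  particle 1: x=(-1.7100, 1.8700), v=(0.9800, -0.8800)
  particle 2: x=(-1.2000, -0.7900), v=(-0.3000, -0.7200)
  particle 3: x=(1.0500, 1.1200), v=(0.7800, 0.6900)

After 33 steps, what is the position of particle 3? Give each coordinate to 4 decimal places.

(1.0822, 1.2469)

step 0: x0=(1.4800, -0.7400) x1=(-1.7100, 1.8700) x2=(-1.2000, -0.7900) x3=(1.0500, 1.1200)
step 1: x0=(1.4695, -0.7492) x1=(-1.6937, 1.8554) x2=(-1.2041, -0.8008) x3=(1.0621, 1.1309)
step 2: x0=(1.4574, -0.7574) x1=(-1.6763, 1.8397) x2=(-1.2070, -0.8103) x3=(1.0735, 1.1414)
step 3: x0=(1.4436, -0.7644) x1=(-1.6577, 1.8230) x2=(-1.2085, -0.8184) x3=(1.0842, 1.1515)
step 4: x0=(1.4282, -0.7704) x1=(-1.6380, 1.8053) x2=(-1.2086, -0.8251) x3=(1.0941, 1.1613)
step 5: x0=(1.4111, -0.7752) x1=(-1.6172, 1.7865) x2=(-1.2074, -0.8304) x3=(1.1033, 1.1706)
step 6: x0=(1.3925, -0.7790) x1=(-1.5953, 1.7668) x2=(-1.2049, -0.8343) x3=(1.1117, 1.1796)
step 7: x0=(1.3723, -0.7817) x1=(-1.5723, 1.7461) x2=(-1.2010, -0.8369) x3=(1.1194, 1.1881)
step 8: x0=(1.3505, -0.7834) x1=(-1.5483, 1.7243) x2=(-1.1958, -0.8380) x3=(1.1264, 1.1962)
step 9: x0=(1.3273, -0.7840) x1=(-1.5232, 1.7017) x2=(-1.1893, -0.8378) x3=(1.1326, 1.2038)
step 10: x0=(1.3026, -0.7835) x1=(-1.4971, 1.6781) x2=(-1.1814, -0.8363) x3=(1.1381, 1.2110)
step 11: x0=(1.2765, -0.7820) x1=(-1.4701, 1.6536) x2=(-1.1722, -0.8334) x3=(1.1429, 1.2178)
step 12: x0=(1.2491, -0.7794) x1=(-1.4420, 1.6282) x2=(-1.1617, -0.8292) x3=(1.1470, 1.2241)
step 13: x0=(1.2203, -0.7758) x1=(-1.4131, 1.6020) x2=(-1.1500, -0.8236) x3=(1.1503, 1.2299)
step 14: x0=(1.1903, -0.7712) x1=(-1.3832, 1.5749) x2=(-1.1370, -0.8168) x3=(1.1529, 1.2353)
step 15: x0=(1.1591, -0.7656) x1=(-1.3524, 1.5470) x2=(-1.1227, -0.8087) x3=(1.1548, 1.2402)
step 16: x0=(1.1266, -0.7591) x1=(-1.3208, 1.5183) x2=(-1.1073, -0.7994) x3=(1.1561, 1.2446)
step 17: x0=(1.0931, -0.7516) x1=(-1.2884, 1.4889) x2=(-1.0907, -0.7888) x3=(1.1566, 1.2485)
step 18: x0=(1.0585, -0.7431) x1=(-1.2552, 1.4588) x2=(-1.0729, -0.7771) x3=(1.1565, 1.2519)
step 19: x0=(1.0229, -0.7338) x1=(-1.2212, 1.4279) x2=(-1.0540, -0.7642) x3=(1.1557, 1.2549)
step 20: x0=(0.9864, -0.7235) x1=(-1.1865, 1.3964) x2=(-1.0340, -0.7501) x3=(1.1542, 1.2574)
step 21: x0=(0.9490, -0.7124) x1=(-1.1511, 1.3643) x2=(-1.0130, -0.7350) x3=(1.1521, 1.2593)
step 22: x0=(0.9108, -0.7004) x1=(-1.1150, 1.3315) x2=(-0.9910, -0.7188) x3=(1.1493, 1.2609)
step 23: x0=(0.8719, -0.6877) x1=(-1.0783, 1.2982) x2=(-0.9680, -0.7015) x3=(1.1460, 1.2619)
step 24: x0=(0.8322, -0.6741) x1=(-1.0410, 1.2644) x2=(-0.9441, -0.6833) x3=(1.1420, 1.2624)
step 25: x0=(0.7920, -0.6598) x1=(-1.0032, 1.2301) x2=(-0.9194, -0.6642) x3=(1.1375, 1.2625)
step 26: x0=(0.7512, -0.6447) x1=(-0.9648, 1.1953) x2=(-0.8938, -0.6441) x3=(1.1324, 1.2621)
step 27: x0=(0.7099, -0.6290) x1=(-0.9260, 1.1602) x2=(-0.8674, -0.6232) x3=(1.1267, 1.2613)
step 28: x0=(0.6682, -0.6126) x1=(-0.8867, 1.1246) x2=(-0.8403, -0.6015) x3=(1.1205, 1.2600)
step 29: x0=(0.6261, -0.5955) x1=(-0.8469, 1.0887) x2=(-0.8126, -0.5790) x3=(1.1138, 1.2582)
step 30: x0=(0.5838, -0.5778) x1=(-0.8068, 1.0525) x2=(-0.7842, -0.5558) x3=(1.1066, 1.2561)
step 31: x0=(0.5413, -0.5596) x1=(-0.7664, 1.0161) x2=(-0.7553, -0.5319) x3=(1.0989, 1.2534)
step 32: x0=(0.4986, -0.5409) x1=(-0.7256, 0.9794) x2=(-0.7259, -0.5074) x3=(1.0908, 1.2504)
step 33: x0=(0.4559, -0.5217) x1=(-0.6845, 0.9425) x2=(-0.6960, -0.4823) x3=(1.0822, 1.2469)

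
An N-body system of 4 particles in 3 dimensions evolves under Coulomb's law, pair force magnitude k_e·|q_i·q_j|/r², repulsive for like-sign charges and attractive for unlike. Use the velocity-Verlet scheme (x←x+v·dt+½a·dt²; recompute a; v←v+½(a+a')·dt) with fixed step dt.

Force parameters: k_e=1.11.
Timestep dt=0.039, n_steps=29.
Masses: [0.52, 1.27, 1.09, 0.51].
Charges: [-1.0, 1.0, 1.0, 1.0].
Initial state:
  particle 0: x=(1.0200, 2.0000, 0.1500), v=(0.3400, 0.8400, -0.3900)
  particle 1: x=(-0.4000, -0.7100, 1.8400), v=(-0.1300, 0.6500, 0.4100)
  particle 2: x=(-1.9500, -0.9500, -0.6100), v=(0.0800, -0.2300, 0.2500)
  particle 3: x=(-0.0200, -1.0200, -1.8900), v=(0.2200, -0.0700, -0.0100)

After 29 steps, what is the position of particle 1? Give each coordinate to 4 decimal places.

(-0.5036, 0.0711, 2.3692)

step 0: x0=(1.0200, 2.0000, 0.1500) x1=(-0.4000, -0.7100, 1.8400) x2=(-1.9500, -0.9500, -0.6100) x3=(-0.0200, -1.0200, -1.8900)
step 1: x0=(1.0331, 2.0325, 0.1348) x1=(-0.4050, -0.6846, 1.8561) x2=(-1.9470, -0.9589, -0.6002) x3=(-0.0111, -1.0227, -1.8906)
step 2: x0=(1.0459, 2.0645, 0.1195) x1=(-0.4099, -0.6591, 1.8723) x2=(-1.9443, -0.9678, -0.5905) x3=(-0.0016, -1.0252, -1.8917)
step 3: x0=(1.0585, 2.0960, 0.1043) x1=(-0.4147, -0.6335, 1.8887) x2=(-1.9419, -0.9767, -0.5807) x3=(0.0084, -1.0275, -1.8932)
step 4: x0=(1.0707, 2.1270, 0.0890) x1=(-0.4193, -0.6078, 1.9053) x2=(-1.9397, -0.9855, -0.5709) x3=(0.0191, -1.0298, -1.8951)
step 5: x0=(1.0827, 2.1575, 0.0737) x1=(-0.4239, -0.5819, 1.9221) x2=(-1.9378, -0.9943, -0.5610) x3=(0.0303, -1.0318, -1.8975)
step 6: x0=(1.0944, 2.1876, 0.0584) x1=(-0.4283, -0.5560, 1.9390) x2=(-1.9362, -1.0030, -0.5512) x3=(0.0421, -1.0338, -1.9003)
step 7: x0=(1.1058, 2.2172, 0.0431) x1=(-0.4327, -0.5299, 1.9561) x2=(-1.9348, -1.0117, -0.5413) x3=(0.0544, -1.0356, -1.9036)
step 8: x0=(1.1170, 2.2463, 0.0278) x1=(-0.4369, -0.5038, 1.9733) x2=(-1.9337, -1.0204, -0.5315) x3=(0.0673, -1.0372, -1.9073)
step 9: x0=(1.1279, 2.2749, 0.0125) x1=(-0.4410, -0.4775, 1.9908) x2=(-1.9329, -1.0290, -0.5216) x3=(0.0808, -1.0387, -1.9114)
step 10: x0=(1.1385, 2.3031, -0.0028) x1=(-0.4450, -0.4512, 2.0083) x2=(-1.9323, -1.0376, -0.5117) x3=(0.0948, -1.0401, -1.9159)
step 11: x0=(1.1489, 2.3308, -0.0180) x1=(-0.4489, -0.4247, 2.0261) x2=(-1.9319, -1.0462, -0.5018) x3=(0.1093, -1.0413, -1.9208)
step 12: x0=(1.1591, 2.3581, -0.0333) x1=(-0.4528, -0.3981, 2.0439) x2=(-1.9318, -1.0548, -0.4919) x3=(0.1243, -1.0424, -1.9262)
step 13: x0=(1.1689, 2.3849, -0.0486) x1=(-0.4565, -0.3714, 2.0620) x2=(-1.9319, -1.0634, -0.4820) x3=(0.1399, -1.0433, -1.9319)
step 14: x0=(1.1786, 2.4113, -0.0638) x1=(-0.4601, -0.3446, 2.0802) x2=(-1.9322, -1.0719, -0.4721) x3=(0.1559, -1.0441, -1.9381)
step 15: x0=(1.1880, 2.4373, -0.0790) x1=(-0.4636, -0.3176, 2.0985) x2=(-1.9328, -1.0805, -0.4622) x3=(0.1725, -1.0447, -1.9446)
step 16: x0=(1.1972, 2.4628, -0.0943) x1=(-0.4670, -0.2906, 2.1170) x2=(-1.9336, -1.0890, -0.4523) x3=(0.1895, -1.0452, -1.9515)
step 17: x0=(1.2061, 2.4879, -0.1094) x1=(-0.4703, -0.2634, 2.1356) x2=(-1.9347, -1.0975, -0.4424) x3=(0.2071, -1.0456, -1.9588)
step 18: x0=(1.2148, 2.5126, -0.1246) x1=(-0.4736, -0.2362, 2.1544) x2=(-1.9359, -1.1060, -0.4325) x3=(0.2250, -1.0458, -1.9665)
step 19: x0=(1.2233, 2.5369, -0.1397) x1=(-0.4767, -0.2088, 2.1732) x2=(-1.9374, -1.1146, -0.4226) x3=(0.2435, -1.0459, -1.9745)
step 20: x0=(1.2315, 2.5608, -0.1548) x1=(-0.4798, -0.1813, 2.1923) x2=(-1.9390, -1.1231, -0.4127) x3=(0.2624, -1.0458, -1.9828)
step 21: x0=(1.2396, 2.5842, -0.1699) x1=(-0.4828, -0.1537, 2.2114) x2=(-1.9409, -1.1316, -0.4029) x3=(0.2817, -1.0456, -1.9916)
step 22: x0=(1.2474, 2.6073, -0.1850) x1=(-0.4856, -0.1260, 2.2307) x2=(-1.9430, -1.1402, -0.3930) x3=(0.3015, -1.0452, -2.0006)
step 23: x0=(1.2550, 2.6299, -0.2000) x1=(-0.4884, -0.0982, 2.2502) x2=(-1.9452, -1.1487, -0.3831) x3=(0.3217, -1.0447, -2.0100)
step 24: x0=(1.2624, 2.6522, -0.2150) x1=(-0.4912, -0.0702, 2.2697) x2=(-1.9477, -1.1573, -0.3732) x3=(0.3423, -1.0441, -2.0198)
step 25: x0=(1.2696, 2.6741, -0.2299) x1=(-0.4938, -0.0422, 2.2894) x2=(-1.9503, -1.1659, -0.3634) x3=(0.3634, -1.0433, -2.0298)
step 26: x0=(1.2766, 2.6956, -0.2448) x1=(-0.4964, -0.0140, 2.3092) x2=(-1.9531, -1.1745, -0.3535) x3=(0.3848, -1.0423, -2.0402)
step 27: x0=(1.2833, 2.7167, -0.2597) x1=(-0.4988, 0.0143, 2.3291) x2=(-1.9561, -1.1830, -0.3437) x3=(0.4066, -1.0413, -2.0509)
step 28: x0=(1.2899, 2.7374, -0.2745) x1=(-0.5013, 0.0426, 2.3491) x2=(-1.9593, -1.1917, -0.3339) x3=(0.4288, -1.0400, -2.0618)
step 29: x0=(1.2963, 2.7578, -0.2893) x1=(-0.5036, 0.0711, 2.3692) x2=(-1.9626, -1.2003, -0.3241) x3=(0.4514, -1.0387, -2.0731)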